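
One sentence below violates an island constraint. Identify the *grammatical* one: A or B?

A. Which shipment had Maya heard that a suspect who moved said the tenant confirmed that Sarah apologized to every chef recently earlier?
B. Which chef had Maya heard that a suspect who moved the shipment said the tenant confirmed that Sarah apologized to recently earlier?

B

In A, the wh-phrase is extracted from inside a complex-NP island (relative clause) (introduced by "who"), which blocks movement.
In B, the extraction path crosses only that-complement boundaries, which are transparent.
So B is grammatical.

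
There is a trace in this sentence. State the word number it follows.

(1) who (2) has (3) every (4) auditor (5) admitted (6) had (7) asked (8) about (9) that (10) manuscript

The displaced element is "who" (word 1).
It is linked across 1 clause boundary (Ø).
It functions as the subject of "asked", so the gap sits immediately after word 5 ("admitted").
Base order: Every auditor has admitted who had asked about that manuscript.

5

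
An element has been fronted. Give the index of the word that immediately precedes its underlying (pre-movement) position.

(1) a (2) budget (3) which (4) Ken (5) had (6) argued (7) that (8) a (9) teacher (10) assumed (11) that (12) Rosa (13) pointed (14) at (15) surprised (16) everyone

The displaced element is "a budget" (word 2).
It is linked across 2 clause boundaries (that → that).
It functions as the object of the preposition "at" of "pointed", so the gap sits immediately after word 14 ("at").
Base order: Ken had argued that a teacher assumed that Rosa pointed at a budget.

14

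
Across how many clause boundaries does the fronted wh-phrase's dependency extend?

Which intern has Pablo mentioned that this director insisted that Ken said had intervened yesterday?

3

"which intern" is extracted from the subject of "intervened".
Boundaries crossed, outermost first: [that], [that], [Ø] — 3 in total.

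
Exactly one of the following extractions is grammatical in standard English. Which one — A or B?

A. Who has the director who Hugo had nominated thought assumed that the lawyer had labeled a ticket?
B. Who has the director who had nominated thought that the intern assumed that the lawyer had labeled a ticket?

In B, the wh-phrase is extracted from inside a complex-NP island (relative clause) (introduced by "who"), which blocks movement.
In A, the extraction path crosses only that-complement boundaries, which are transparent.
So A is grammatical.

A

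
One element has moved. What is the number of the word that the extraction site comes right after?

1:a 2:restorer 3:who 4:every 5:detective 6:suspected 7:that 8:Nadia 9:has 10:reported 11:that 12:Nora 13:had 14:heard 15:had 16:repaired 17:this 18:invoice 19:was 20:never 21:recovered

14

The displaced element is "a restorer" (word 2).
It is linked across 3 clause boundaries (that → that → Ø).
It functions as the subject of "repaired", so the gap sits immediately after word 14 ("heard").
Base order: Every detective suspected that Nadia has reported that Nora had heard a restorer had repaired this invoice.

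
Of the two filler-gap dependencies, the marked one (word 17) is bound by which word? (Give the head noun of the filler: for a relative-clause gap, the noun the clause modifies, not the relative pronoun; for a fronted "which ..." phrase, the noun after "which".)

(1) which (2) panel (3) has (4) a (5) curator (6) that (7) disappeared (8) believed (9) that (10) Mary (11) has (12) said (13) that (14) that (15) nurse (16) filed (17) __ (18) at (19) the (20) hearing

2

The marked gap is the direct object of "filed".
Its filler is the fronted wh-phrase "which panel", at word 2.
(The other dependency links word 5 to a gap after word 6.)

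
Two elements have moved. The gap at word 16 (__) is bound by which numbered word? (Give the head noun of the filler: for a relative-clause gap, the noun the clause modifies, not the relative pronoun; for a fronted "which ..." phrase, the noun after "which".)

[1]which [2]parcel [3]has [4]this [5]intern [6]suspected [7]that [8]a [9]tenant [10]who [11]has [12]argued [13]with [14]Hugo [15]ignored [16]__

The marked gap is the direct object of "ignored".
Its filler is the fronted wh-phrase "which parcel", at word 2.
(The other dependency links word 9 to a gap after word 10.)

2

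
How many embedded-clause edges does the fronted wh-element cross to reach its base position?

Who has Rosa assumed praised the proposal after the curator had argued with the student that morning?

"who" is extracted from the subject of "praised".
Boundaries crossed, outermost first: [Ø] — 1 in total.

1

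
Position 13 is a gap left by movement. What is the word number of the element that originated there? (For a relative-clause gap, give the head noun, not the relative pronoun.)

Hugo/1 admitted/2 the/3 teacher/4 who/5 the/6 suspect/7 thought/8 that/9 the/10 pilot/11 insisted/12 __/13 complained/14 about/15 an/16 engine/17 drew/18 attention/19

4

The gap at 13 is the subject of "complained", inside a relative clause.
The relative pronoun is "who" (word 5); it is bound by the head noun immediately before it.
Its filler is the head noun "teacher", at word 4.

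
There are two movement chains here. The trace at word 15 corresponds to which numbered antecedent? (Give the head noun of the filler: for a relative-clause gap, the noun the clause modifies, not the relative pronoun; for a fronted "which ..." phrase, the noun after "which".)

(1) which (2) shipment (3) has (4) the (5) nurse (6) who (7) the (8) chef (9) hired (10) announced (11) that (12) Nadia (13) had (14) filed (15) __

The marked gap is the direct object of "filed".
Its filler is the fronted wh-phrase "which shipment", at word 2.
(The other dependency links word 5 to a gap after word 9.)

2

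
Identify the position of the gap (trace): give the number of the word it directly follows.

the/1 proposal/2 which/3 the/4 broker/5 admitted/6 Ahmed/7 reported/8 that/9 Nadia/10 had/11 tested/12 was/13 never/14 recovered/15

The displaced element is "the proposal" (word 2).
It is linked across 2 clause boundaries (Ø → that).
It functions as the direct object of "tested", so the gap sits immediately after word 12 ("tested").
Base order: The broker admitted Ahmed reported that Nadia had tested the proposal.

12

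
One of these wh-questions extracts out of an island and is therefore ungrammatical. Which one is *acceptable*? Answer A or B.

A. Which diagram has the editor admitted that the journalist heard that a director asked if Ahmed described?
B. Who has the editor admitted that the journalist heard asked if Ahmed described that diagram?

B

In A, the wh-phrase is extracted from inside a wh-island (introduced by "if"), which blocks movement.
In B, the extraction path crosses only that-complement boundaries, which are transparent.
So B is grammatical.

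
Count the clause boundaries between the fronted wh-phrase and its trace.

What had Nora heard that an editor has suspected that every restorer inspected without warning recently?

"what" is extracted from the object of "inspected".
Boundaries crossed, outermost first: [that], [that] — 2 in total.

2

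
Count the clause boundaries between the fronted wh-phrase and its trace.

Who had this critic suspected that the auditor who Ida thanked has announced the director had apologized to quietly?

2

"who" is extracted from the PP object of "apologized".
Boundaries crossed, outermost first: [that], [Ø] — 2 in total.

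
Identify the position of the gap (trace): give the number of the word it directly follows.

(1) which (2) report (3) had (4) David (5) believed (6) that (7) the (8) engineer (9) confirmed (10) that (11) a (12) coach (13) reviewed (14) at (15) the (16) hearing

13

The displaced element is "which report" (word 2).
It is linked across 2 clause boundaries (that → that).
It functions as the direct object of "reviewed", so the gap sits immediately after word 13 ("reviewed").
Base order: David had believed that the engineer confirmed that a coach reviewed which report at the hearing.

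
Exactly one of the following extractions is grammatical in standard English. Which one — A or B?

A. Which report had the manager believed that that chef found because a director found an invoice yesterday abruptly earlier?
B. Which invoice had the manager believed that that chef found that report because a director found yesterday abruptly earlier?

A

In B, the wh-phrase is extracted from inside an adjunct island (introduced by "because"), which blocks movement.
In A, the extraction path crosses only that-complement boundaries, which are transparent.
So A is grammatical.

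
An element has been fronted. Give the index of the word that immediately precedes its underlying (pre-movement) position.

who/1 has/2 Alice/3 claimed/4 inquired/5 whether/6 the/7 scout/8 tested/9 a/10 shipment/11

4

The displaced element is "who" (word 1).
It is linked across 1 clause boundary (Ø).
It functions as the subject of "inquired", so the gap sits immediately after word 4 ("claimed").
Base order: Alice has claimed that who inquired whether the scout tested a shipment.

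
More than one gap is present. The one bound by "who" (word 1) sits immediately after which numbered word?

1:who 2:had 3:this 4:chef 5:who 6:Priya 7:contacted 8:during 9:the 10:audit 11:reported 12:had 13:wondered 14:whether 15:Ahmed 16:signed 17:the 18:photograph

11

The displaced element is "who" (word 1).
It is linked across 1 clause boundary (Ø).
It functions as the subject of "wondered", so the gap sits immediately after word 11 ("reported").
Base order: This chef who Priya contacted during the audit had reported that who had wondered whether Ahmed signed the photograph.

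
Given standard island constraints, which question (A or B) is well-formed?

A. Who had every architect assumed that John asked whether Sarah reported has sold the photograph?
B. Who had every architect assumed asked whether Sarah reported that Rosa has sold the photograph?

B

In A, the wh-phrase is extracted from inside a wh-island (introduced by "whether"), which blocks movement.
In B, the extraction path crosses only that-complement boundaries, which are transparent.
So B is grammatical.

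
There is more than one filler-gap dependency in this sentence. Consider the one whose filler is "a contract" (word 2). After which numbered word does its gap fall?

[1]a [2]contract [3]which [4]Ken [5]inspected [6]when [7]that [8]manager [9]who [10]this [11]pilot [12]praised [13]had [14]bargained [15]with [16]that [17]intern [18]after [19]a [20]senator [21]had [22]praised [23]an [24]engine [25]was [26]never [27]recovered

5

The displaced element is "a contract" (word 2).
It functions as the direct object of "inspected", so the gap sits immediately after word 5 ("inspected").
Base order: Ken inspected a contract when that manager who this pilot praised had bargained with that intern after a senator had praised an engine.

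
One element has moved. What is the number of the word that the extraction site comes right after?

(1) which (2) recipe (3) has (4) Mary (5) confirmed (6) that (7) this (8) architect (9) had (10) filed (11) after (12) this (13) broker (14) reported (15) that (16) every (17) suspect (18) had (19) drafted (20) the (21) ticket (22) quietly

10

The displaced element is "which recipe" (word 2).
It is linked across 1 clause boundary (that).
It functions as the direct object of "filed", so the gap sits immediately after word 10 ("filed").
Base order: Mary has confirmed that this architect had filed which recipe after this broker reported that every suspect had drafted the ticket quietly.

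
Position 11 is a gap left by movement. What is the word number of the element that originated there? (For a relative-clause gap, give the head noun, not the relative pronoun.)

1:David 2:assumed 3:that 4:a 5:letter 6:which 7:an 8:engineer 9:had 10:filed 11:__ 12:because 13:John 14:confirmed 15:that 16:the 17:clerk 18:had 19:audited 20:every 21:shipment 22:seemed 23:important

5

The gap at 11 is the object of "filed", inside a relative clause.
The relative pronoun is "which" (word 6); it is bound by the head noun immediately before it.
Its filler is the head noun "letter", at word 5.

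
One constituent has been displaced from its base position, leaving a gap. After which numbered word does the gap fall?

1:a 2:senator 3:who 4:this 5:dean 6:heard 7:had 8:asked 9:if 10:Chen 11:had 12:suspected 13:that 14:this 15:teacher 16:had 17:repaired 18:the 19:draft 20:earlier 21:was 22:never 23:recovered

6

The displaced element is "a senator" (word 2).
It is linked across 1 clause boundary (Ø).
It functions as the subject of "asked", so the gap sits immediately after word 6 ("heard").
Base order: This dean heard a senator had asked if Chen had suspected that this teacher had repaired the draft earlier.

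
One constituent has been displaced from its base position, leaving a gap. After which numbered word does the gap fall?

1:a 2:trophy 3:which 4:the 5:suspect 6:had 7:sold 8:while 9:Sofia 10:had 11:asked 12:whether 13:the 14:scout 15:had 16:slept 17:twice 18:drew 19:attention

The displaced element is "a trophy" (word 2).
It functions as the direct object of "sold", so the gap sits immediately after word 7 ("sold").
Base order: The suspect had sold a trophy while Sofia had asked whether the scout had slept twice.

7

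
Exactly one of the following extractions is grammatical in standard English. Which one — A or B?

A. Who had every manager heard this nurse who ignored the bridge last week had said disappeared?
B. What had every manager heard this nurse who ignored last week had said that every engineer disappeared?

A

In B, the wh-phrase is extracted from inside a complex-NP island (relative clause) (introduced by "who"), which blocks movement.
In A, the extraction path crosses only that-complement boundaries, which are transparent.
So A is grammatical.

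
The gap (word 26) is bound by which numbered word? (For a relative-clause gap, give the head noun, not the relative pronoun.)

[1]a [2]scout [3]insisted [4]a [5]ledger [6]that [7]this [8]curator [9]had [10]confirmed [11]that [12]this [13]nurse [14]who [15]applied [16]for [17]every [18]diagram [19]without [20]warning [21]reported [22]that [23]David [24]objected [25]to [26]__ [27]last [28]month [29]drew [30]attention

5

The gap at 26 is the prepositional object of "objected", inside a relative clause.
The relative pronoun is "that" (word 6); it is bound by the head noun immediately before it.
Its filler is the head noun "ledger", at word 5.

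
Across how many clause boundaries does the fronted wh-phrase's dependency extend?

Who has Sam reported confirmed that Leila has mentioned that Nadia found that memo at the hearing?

1

"who" is extracted from the subject of "confirmed".
Boundaries crossed, outermost first: [Ø] — 1 in total.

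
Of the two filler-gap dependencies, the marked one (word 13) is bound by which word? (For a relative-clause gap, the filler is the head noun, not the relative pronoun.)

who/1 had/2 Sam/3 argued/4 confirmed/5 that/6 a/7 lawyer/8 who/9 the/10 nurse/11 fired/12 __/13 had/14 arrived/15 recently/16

The marked gap is inside the relative clause, the direct object of "fired".
Its filler is the head noun "lawyer" (via "who"), at word 8.
(The other dependency links word 1 to a gap after word 4.)

8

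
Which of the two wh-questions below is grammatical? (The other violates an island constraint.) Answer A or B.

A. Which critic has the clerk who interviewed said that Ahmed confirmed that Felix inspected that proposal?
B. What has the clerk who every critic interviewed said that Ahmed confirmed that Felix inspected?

In A, the wh-phrase is extracted from inside a complex-NP island (relative clause) (introduced by "who"), which blocks movement.
In B, the extraction path crosses only that-complement boundaries, which are transparent.
So B is grammatical.

B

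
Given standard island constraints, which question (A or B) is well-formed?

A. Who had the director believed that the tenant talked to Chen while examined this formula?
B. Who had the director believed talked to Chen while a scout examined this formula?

In A, the wh-phrase is extracted from inside an adjunct island (introduced by "while"), which blocks movement.
In B, the extraction path crosses only that-complement boundaries, which are transparent.
So B is grammatical.

B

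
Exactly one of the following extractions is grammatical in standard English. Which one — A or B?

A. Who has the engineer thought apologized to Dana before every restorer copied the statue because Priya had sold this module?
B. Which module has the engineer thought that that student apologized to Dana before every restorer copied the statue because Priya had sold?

In B, the wh-phrase is extracted from inside an adjunct island (introduced by "before"), which blocks movement.
In A, the extraction path crosses only that-complement boundaries, which are transparent.
So A is grammatical.

A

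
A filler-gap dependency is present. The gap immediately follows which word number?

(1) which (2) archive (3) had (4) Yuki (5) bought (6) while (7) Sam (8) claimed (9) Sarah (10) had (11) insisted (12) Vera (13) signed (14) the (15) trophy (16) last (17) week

5

The displaced element is "which archive" (word 2).
It functions as the direct object of "bought", so the gap sits immediately after word 5 ("bought").
Base order: Yuki had bought which archive while Sam claimed Sarah had insisted Vera signed the trophy last week.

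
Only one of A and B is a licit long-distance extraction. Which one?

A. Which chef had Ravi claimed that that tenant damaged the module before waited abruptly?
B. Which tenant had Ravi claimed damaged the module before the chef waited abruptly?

In A, the wh-phrase is extracted from inside an adjunct island (introduced by "before"), which blocks movement.
In B, the extraction path crosses only that-complement boundaries, which are transparent.
So B is grammatical.

B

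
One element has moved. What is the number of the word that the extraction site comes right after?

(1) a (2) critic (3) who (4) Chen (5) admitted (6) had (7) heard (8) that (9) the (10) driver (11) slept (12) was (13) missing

5

The displaced element is "a critic" (word 2).
It is linked across 1 clause boundary (Ø).
It functions as the subject of "heard", so the gap sits immediately after word 5 ("admitted").
Base order: Chen admitted that a critic had heard that the driver slept.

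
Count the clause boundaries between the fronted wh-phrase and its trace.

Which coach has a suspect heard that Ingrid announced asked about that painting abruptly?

"which coach" is extracted from the subject of "asked".
Boundaries crossed, outermost first: [that], [Ø] — 2 in total.

2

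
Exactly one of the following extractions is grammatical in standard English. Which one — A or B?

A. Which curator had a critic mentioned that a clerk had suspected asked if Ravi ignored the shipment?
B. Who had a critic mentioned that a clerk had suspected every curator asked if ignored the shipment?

A

In B, the wh-phrase is extracted from inside a wh-island (introduced by "if"), which blocks movement.
In A, the extraction path crosses only that-complement boundaries, which are transparent.
So A is grammatical.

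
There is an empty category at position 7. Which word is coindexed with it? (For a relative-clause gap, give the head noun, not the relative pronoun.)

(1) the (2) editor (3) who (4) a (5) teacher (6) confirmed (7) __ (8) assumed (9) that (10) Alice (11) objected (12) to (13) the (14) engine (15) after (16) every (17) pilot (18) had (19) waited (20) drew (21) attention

2

The gap at 7 is the subject of "assumed", inside a relative clause.
The relative pronoun is "who" (word 3); it is bound by the head noun immediately before it.
Its filler is the head noun "editor", at word 2.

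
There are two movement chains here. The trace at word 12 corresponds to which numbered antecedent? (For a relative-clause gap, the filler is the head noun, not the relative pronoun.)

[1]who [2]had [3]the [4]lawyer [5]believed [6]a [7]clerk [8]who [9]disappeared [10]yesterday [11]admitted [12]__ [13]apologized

1

The marked gap is the subject of "apologized".
Its filler is the fronted wh-phrase "who", at word 1.
(The other dependency links word 7 to a gap after word 8.)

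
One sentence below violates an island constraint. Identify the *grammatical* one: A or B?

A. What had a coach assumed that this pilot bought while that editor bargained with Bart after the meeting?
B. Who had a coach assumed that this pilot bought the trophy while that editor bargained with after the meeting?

A

In B, the wh-phrase is extracted from inside an adjunct island (introduced by "while"), which blocks movement.
In A, the extraction path crosses only that-complement boundaries, which are transparent.
So A is grammatical.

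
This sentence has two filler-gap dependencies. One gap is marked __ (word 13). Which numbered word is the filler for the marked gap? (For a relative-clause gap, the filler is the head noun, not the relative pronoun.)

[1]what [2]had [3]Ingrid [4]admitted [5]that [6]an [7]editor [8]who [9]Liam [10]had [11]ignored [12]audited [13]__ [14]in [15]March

1

The marked gap is the direct object of "audited".
Its filler is the fronted wh-phrase "what", at word 1.
(The other dependency links word 7 to a gap after word 11.)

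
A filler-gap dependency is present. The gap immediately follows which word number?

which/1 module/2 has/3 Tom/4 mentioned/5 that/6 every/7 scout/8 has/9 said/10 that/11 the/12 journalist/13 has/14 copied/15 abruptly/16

The displaced element is "which module" (word 2).
It is linked across 2 clause boundaries (that → that).
It functions as the direct object of "copied", so the gap sits immediately after word 15 ("copied").
Base order: Tom has mentioned that every scout has said that the journalist has copied which module abruptly.

15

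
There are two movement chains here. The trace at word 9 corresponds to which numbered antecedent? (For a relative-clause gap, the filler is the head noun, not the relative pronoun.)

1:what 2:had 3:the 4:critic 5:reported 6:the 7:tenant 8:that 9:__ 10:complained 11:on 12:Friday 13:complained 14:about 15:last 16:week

The marked gap is inside the relative clause, the subject of "complained".
Its filler is the head noun "tenant" (via "that"), at word 7.
(The other dependency links word 1 to a gap after word 14.)

7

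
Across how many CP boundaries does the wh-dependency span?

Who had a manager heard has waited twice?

1

"who" is extracted from the subject of "waited".
Boundaries crossed, outermost first: [Ø] — 1 in total.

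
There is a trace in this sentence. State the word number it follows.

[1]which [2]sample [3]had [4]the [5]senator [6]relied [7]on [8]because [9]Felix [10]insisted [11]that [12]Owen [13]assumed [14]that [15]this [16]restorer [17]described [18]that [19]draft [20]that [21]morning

The displaced element is "which sample" (word 2).
It functions as the object of the preposition "on" of "relied", so the gap sits immediately after word 7 ("on").
Base order: The senator had relied on which sample because Felix insisted that Owen assumed that this restorer described that draft that morning.

7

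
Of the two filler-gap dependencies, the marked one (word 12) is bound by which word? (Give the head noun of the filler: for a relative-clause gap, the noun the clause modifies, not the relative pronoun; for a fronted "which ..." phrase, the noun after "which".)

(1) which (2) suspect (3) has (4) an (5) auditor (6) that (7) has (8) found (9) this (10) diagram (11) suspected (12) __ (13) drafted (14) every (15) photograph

The marked gap is the subject of "drafted".
Its filler is the fronted wh-phrase "which suspect", at word 2.
(The other dependency links word 5 to a gap after word 6.)

2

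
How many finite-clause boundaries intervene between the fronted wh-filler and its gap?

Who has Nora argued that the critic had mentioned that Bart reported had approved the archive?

"who" is extracted from the subject of "approved".
Boundaries crossed, outermost first: [that], [that], [Ø] — 3 in total.

3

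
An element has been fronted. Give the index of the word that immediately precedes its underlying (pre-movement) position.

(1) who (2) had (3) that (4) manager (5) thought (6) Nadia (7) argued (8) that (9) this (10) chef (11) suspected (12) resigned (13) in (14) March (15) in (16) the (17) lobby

The displaced element is "who" (word 1).
It is linked across 3 clause boundaries (Ø → that → Ø).
It functions as the subject of "resigned", so the gap sits immediately after word 11 ("suspected").
Base order: That manager had thought Nadia argued that this chef suspected that who resigned in March in the lobby.

11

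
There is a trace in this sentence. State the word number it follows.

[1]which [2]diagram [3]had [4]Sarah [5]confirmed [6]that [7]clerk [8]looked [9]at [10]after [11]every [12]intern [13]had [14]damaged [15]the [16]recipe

The displaced element is "which diagram" (word 2).
It is linked across 1 clause boundary (Ø).
It functions as the object of the preposition "at" of "looked", so the gap sits immediately after word 9 ("at").
Base order: Sarah had confirmed that clerk looked at which diagram after every intern had damaged the recipe.

9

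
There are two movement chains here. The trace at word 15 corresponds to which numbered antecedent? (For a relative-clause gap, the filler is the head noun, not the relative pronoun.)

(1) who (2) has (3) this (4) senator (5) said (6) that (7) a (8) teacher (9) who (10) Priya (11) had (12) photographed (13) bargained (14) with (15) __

The marked gap is the object of the preposition "with" of "bargained".
Its filler is the fronted wh-phrase "who", at word 1.
(The other dependency links word 8 to a gap after word 12.)

1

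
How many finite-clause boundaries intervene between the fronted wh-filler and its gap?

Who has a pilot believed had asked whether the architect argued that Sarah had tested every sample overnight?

1

"who" is extracted from the subject of "asked".
Boundaries crossed, outermost first: [Ø] — 1 in total.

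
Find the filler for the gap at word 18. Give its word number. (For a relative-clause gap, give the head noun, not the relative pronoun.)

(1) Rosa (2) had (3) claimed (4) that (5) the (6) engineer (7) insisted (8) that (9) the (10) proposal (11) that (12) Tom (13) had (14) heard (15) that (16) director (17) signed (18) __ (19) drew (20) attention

10

The gap at 18 is the object of "signed", inside a relative clause.
The relative pronoun is "that" (word 11); it is bound by the head noun immediately before it.
Its filler is the head noun "proposal", at word 10.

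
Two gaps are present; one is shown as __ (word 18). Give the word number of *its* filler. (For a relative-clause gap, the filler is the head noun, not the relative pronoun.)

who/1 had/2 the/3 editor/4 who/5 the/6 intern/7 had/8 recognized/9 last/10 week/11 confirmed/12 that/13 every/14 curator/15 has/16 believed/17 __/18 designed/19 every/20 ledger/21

1

The marked gap is the subject of "designed".
Its filler is the fronted wh-phrase "who", at word 1.
(The other dependency links word 4 to a gap after word 9.)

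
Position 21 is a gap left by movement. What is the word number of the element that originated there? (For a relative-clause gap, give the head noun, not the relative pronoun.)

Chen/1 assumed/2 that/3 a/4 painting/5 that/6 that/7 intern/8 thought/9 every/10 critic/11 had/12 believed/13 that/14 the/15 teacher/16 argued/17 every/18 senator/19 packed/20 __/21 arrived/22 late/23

5

The gap at 21 is the object of "packed", inside a relative clause.
The relative pronoun is "that" (word 6); it is bound by the head noun immediately before it.
Its filler is the head noun "painting", at word 5.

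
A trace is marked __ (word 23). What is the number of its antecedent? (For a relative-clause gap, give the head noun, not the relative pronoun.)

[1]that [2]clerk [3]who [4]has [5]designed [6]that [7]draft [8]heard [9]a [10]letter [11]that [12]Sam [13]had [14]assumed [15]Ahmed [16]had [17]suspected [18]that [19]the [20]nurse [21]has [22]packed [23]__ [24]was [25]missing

10

The gap at 23 is the object of "packed", inside a relative clause.
The relative pronoun is "that" (word 11); it is bound by the head noun immediately before it.
Its filler is the head noun "letter", at word 10.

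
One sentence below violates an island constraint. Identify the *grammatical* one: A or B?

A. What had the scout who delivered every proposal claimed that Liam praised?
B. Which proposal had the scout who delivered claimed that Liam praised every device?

A

In B, the wh-phrase is extracted from inside a complex-NP island (relative clause) (introduced by "who"), which blocks movement.
In A, the extraction path crosses only that-complement boundaries, which are transparent.
So A is grammatical.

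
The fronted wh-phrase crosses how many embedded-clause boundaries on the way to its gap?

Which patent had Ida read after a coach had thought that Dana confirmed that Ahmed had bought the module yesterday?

0

"which patent" originates inside the matrix clause — no clause boundary is crossed.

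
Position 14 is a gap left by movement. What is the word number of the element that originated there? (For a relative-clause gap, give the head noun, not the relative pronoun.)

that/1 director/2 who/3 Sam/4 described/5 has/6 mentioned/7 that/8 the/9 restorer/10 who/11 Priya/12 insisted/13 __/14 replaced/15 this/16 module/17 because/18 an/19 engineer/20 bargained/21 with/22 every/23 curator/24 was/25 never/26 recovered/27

10

The gap at 14 is the subject of "replaced", inside a relative clause.
The relative pronoun is "who" (word 11); it is bound by the head noun immediately before it.
Its filler is the head noun "restorer", at word 10.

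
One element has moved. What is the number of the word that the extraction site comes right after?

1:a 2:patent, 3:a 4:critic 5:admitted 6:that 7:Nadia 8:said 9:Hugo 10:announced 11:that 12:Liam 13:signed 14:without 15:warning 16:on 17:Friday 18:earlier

13

The displaced element is "a patent" (word 2).
It is linked across 3 clause boundaries (that → Ø → that).
It functions as the direct object of "signed", so the gap sits immediately after word 13 ("signed").
Base order: A critic admitted that Nadia said Hugo announced that Liam signed a patent without warning on Friday earlier.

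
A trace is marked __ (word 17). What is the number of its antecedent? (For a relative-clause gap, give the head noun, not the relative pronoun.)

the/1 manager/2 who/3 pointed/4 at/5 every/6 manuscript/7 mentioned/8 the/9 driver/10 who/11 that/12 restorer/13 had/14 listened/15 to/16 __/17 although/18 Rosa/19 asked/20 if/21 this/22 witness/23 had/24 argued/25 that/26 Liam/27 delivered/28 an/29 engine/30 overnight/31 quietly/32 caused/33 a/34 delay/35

The gap at 17 is the prepositional object of "listened", inside a relative clause.
The relative pronoun is "who" (word 11); it is bound by the head noun immediately before it.
Its filler is the head noun "driver", at word 10.

10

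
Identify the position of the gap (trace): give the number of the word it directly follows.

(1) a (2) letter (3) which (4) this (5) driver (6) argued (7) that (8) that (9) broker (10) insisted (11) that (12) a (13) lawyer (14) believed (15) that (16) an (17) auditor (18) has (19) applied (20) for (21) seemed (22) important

20

The displaced element is "a letter" (word 2).
It is linked across 3 clause boundaries (that → that → that).
It functions as the object of the preposition "for" of "applied", so the gap sits immediately after word 20 ("for").
Base order: This driver argued that that broker insisted that a lawyer believed that an auditor has applied for a letter.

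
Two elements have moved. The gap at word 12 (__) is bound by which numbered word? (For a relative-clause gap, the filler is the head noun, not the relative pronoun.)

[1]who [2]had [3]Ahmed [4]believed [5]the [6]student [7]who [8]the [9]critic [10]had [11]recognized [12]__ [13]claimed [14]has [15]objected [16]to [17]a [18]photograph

6

The marked gap is inside the relative clause, the direct object of "recognized".
Its filler is the head noun "student" (via "who"), at word 6.
(The other dependency links word 1 to a gap after word 13.)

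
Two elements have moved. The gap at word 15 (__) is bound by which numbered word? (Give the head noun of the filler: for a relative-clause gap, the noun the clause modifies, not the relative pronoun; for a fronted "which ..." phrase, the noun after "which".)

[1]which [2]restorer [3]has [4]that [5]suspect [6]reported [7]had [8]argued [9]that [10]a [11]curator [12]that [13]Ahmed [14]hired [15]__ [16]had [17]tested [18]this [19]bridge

The marked gap is inside the relative clause, the direct object of "hired".
Its filler is the head noun "curator" (via "that"), at word 11.
(The other dependency links word 2 to a gap after word 6.)

11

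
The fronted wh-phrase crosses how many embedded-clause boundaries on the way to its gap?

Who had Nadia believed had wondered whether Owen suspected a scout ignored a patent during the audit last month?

"who" is extracted from the subject of "wondered".
Boundaries crossed, outermost first: [Ø] — 1 in total.

1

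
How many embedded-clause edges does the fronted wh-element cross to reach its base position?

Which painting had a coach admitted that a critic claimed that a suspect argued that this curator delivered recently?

"which painting" is extracted from the object of "delivered".
Boundaries crossed, outermost first: [that], [that], [that] — 3 in total.

3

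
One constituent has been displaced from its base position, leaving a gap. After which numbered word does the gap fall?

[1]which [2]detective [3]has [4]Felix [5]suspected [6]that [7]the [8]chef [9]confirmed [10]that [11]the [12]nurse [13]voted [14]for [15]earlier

The displaced element is "which detective" (word 2).
It is linked across 2 clause boundaries (that → that).
It functions as the object of the preposition "for" of "voted", so the gap sits immediately after word 14 ("for").
Base order: Felix has suspected that the chef confirmed that the nurse voted for which detective earlier.

14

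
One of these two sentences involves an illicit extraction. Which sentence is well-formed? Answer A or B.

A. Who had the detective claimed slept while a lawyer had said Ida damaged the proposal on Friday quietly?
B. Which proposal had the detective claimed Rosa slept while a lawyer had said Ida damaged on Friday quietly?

In B, the wh-phrase is extracted from inside an adjunct island (introduced by "while"), which blocks movement.
In A, the extraction path crosses only that-complement boundaries, which are transparent.
So A is grammatical.

A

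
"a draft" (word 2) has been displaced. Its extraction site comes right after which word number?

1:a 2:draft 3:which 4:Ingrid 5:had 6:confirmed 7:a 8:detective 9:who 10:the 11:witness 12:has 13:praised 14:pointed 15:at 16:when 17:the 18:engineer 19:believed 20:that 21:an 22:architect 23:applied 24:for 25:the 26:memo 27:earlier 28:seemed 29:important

15

The displaced element is "a draft" (word 2).
It is linked across 1 clause boundary (Ø).
It functions as the object of the preposition "at" of "pointed", so the gap sits immediately after word 15 ("at").
Base order: Ingrid had confirmed a detective who the witness has praised pointed at a draft when the engineer believed that an architect applied for the memo earlier.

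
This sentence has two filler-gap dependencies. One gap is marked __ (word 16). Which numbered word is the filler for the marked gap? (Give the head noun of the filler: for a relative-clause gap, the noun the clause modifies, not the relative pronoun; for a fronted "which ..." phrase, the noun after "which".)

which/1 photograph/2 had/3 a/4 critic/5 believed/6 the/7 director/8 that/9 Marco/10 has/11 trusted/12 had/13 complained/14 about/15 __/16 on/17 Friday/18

The marked gap is the object of the preposition "about" of "complained".
Its filler is the fronted wh-phrase "which photograph", at word 2.
(The other dependency links word 8 to a gap after word 12.)

2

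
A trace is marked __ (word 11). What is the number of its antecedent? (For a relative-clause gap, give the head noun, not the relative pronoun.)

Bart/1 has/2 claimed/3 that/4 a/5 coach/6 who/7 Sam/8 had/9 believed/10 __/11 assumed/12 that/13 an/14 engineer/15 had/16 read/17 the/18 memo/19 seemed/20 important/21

The gap at 11 is the subject of "assumed", inside a relative clause.
The relative pronoun is "who" (word 7); it is bound by the head noun immediately before it.
Its filler is the head noun "coach", at word 6.

6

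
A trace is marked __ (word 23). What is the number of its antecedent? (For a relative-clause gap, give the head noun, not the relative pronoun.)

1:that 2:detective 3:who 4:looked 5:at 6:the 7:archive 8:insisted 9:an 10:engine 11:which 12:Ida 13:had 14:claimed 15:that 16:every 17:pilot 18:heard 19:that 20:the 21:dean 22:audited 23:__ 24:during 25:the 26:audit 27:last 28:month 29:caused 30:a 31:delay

The gap at 23 is the object of "audited", inside a relative clause.
The relative pronoun is "which" (word 11); it is bound by the head noun immediately before it.
Its filler is the head noun "engine", at word 10.

10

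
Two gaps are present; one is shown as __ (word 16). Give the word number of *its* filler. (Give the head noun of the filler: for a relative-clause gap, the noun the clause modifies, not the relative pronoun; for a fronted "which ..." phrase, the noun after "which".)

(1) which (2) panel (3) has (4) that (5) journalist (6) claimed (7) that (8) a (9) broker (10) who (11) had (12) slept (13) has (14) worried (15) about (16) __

2

The marked gap is the object of the preposition "about" of "worried".
Its filler is the fronted wh-phrase "which panel", at word 2.
(The other dependency links word 9 to a gap after word 10.)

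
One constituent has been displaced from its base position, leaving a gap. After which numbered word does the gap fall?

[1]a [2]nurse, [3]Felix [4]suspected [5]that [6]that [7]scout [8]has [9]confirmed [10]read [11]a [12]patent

9

The displaced element is "a nurse" (word 2).
It is linked across 2 clause boundaries (that → Ø).
It functions as the subject of "read", so the gap sits immediately after word 9 ("confirmed").
Base order: Felix suspected that that scout has confirmed that a nurse read a patent.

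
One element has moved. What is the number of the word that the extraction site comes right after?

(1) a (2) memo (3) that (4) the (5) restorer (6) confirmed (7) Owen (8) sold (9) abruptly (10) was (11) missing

8

The displaced element is "a memo" (word 2).
It is linked across 1 clause boundary (Ø).
It functions as the direct object of "sold", so the gap sits immediately after word 8 ("sold").
Base order: The restorer confirmed Owen sold a memo abruptly.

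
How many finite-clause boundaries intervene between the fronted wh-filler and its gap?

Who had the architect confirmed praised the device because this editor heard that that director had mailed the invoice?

1

"who" is extracted from the subject of "praised".
Boundaries crossed, outermost first: [Ø] — 1 in total.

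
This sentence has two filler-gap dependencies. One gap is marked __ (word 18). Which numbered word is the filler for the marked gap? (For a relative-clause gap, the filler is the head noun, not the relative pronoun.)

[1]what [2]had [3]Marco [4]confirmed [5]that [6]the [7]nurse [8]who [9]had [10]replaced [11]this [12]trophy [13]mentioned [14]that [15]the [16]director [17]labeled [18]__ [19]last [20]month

The marked gap is the direct object of "labeled".
Its filler is the fronted wh-phrase "what", at word 1.
(The other dependency links word 7 to a gap after word 8.)

1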